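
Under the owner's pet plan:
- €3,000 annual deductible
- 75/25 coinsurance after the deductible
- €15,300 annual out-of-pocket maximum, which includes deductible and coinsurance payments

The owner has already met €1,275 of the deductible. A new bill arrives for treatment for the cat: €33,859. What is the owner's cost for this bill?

€9,758.50

Remaining deductible: €3,000 − €1,275 = €1,725.
The remaining €32,134 (= €33,859 − €1,725) moves to coinsurance.
Owner's 25% share of €32,134 is €8,033.50.
Owner responsibility before any cap: €1,725 + €8,033.50 = €9,758.50.
Total out-of-pocket so far would be €1,275 + €9,758.50 = €11,033.50, below the €15,300 cap — no reduction.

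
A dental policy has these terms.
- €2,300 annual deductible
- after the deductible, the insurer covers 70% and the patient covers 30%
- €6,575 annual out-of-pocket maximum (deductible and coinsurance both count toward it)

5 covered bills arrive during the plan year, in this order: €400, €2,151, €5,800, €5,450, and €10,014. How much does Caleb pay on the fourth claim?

€1,635

Bill 1, €400: all of it applies to the deductible. Patient owes €400 (running OOP €400).
Bill 2, €2,151: €1,900 finishes the deductible; €251 goes to coinsurance; patient's 30% is €75.30. Cost to patient: €1,975.30. OOP to date €2,375.30.
Bill 3, €5,800: 30% coinsurance on €5,800 = €1,740. Patient owes €1,740 (running OOP €4,115.30).
Bill 4, €5,450: deductible already satisfied, so patient's share is 30% × €5,450 = €1,635. Patient pays €1,635; OOP now €5,750.30.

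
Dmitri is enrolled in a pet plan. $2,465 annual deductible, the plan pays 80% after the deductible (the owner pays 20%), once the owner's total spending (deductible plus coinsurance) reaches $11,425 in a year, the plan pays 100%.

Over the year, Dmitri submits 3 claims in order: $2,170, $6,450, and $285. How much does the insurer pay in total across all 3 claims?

$5,152

#1 ($2,170): fully absorbed by the deductible. Cost to owner: $2,170. OOP to date $2,170. Insurer: $2,170 − $2,170 = $0.
#2 ($6,450): $295 to deductible, leaving $6,155; coinsurance $6,155 × 20% = $1,231. Owner pays $1,526; OOP now $3,696. Plan pays $6,450 − $1,526 = $4,924.
#3 ($285): 20% coinsurance on $285 = $57. Cost to owner: $57. OOP to date $3,753. Insurer: $285 − $57 = $228.
Insurer total = bills − owner's total = $8,905 − $3,753 = $5,152.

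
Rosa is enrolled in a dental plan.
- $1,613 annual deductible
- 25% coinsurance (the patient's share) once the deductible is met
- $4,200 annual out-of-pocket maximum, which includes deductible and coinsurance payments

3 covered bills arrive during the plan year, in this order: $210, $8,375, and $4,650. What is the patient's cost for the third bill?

Claim 1 — $210: fully absorbed by the deductible. Patient pays $210; OOP now $210.
Claim 2 — $8,375: $1,403 to deductible, leaving $6,972; coinsurance $6,972 × 25% = $1,743. Patient owes $3,146 (running OOP $3,356).
Claim 3 — $4,650: 25% coinsurance on $4,650 = $1,162.50. Adding that to $3,356 gives $4,518.50, past the $4,200 cap; patient pays only $4,200 − $3,356 = $844.

$844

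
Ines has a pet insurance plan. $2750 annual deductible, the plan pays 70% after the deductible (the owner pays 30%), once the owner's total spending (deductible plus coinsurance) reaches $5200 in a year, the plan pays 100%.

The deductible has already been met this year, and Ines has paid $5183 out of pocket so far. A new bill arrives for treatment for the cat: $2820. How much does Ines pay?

$17

The deductible is already satisfied, so the full bill goes to coinsurance.
Coinsurance: $2820 × 30% = $846.
Year-to-date out-of-pocket would reach $5183 + $846 = $6029, above the $5200 maximum, so the owner pays only $5200 − $5183 = $17.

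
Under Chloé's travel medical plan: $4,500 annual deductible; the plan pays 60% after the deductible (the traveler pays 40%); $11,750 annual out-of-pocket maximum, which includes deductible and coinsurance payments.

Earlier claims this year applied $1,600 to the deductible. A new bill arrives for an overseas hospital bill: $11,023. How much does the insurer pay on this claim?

Remaining deductible: $4,500 − $1,600 = $2,900.
The remaining $8,123 (= $11,023 − $2,900) moves to coinsurance.
40% of $8,123 = $3,249.20 falls to the traveler.
That puts the traveler's cost at $2,900 + $3,249.20 = $6,149.20 before any cap.
Year-to-date out-of-pocket becomes $1,600 + $6,149.20 = $7,749.20, still under the $11,750 maximum, so no cap applies.
The plan picks up $11,023 − $6,149.20 = $4,873.80.

$4,873.80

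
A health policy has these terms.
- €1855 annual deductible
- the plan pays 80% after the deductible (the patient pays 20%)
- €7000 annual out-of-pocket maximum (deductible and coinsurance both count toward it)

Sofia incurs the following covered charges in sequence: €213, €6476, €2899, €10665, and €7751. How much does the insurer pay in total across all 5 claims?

Claim 1 — €213: entire amount goes to the deductible. Patient owes €213 (running OOP €213). Insurer: €213 − €213 = €0.
Claim 2 — €6476: €1642 finishes the deductible; €4834 goes to coinsurance; patient's 20% is €966.80. Patient owes €2608.80 (running OOP €2821.80). Plan pays €6476 − €2608.80 = €3867.20.
Claim 3 — €2899: 20% coinsurance on €2899 = €579.80. Patient pays €579.80; OOP now €3401.60. Plan pays €2899 − €579.80 = €2319.20.
Claim 4 — €10665: 20% coinsurance on €10665 = €2133. Patient owes €2133 (running OOP €5534.60). Insurer: €10665 − €2133 = €8532.
Claim 5 — €7751: 20% coinsurance on €7751 = €1550.20. OOP would hit €7084.80 > €7000, so the cap limits the patient to €7000 − €5534.60 = €1465.40. Insurer: €7751 − €1465.40 = €6285.60.
Insurer total: €0 + €3867.20 + €2319.20 + €8532 + €6285.60 = €21004.

€21004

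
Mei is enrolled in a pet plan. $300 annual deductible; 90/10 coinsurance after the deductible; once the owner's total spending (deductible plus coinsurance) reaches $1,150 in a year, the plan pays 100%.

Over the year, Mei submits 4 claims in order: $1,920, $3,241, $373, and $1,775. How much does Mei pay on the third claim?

Claim 1 ($1,920): $300 finishes the deductible; $1,620 goes to coinsurance; coinsurance $1,620 × 10% = $162. Cost to owner: $462. OOP to date $462.
Claim 2 ($3,241): 10% coinsurance on $3,241 = $324.10. Cost to owner: $324.10. OOP to date $786.10.
Claim 3 ($373): deductible met; 10% of $373 = $37.30. Owner pays $37.30; OOP now $823.40.

$37.30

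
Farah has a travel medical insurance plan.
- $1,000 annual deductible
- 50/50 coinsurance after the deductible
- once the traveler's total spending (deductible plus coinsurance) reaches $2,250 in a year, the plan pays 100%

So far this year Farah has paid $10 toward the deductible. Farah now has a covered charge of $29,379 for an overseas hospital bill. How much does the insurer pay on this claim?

Deductible still to meet: $1,000 − $10 = $990.
The remaining $28,389 (= $29,379 − $990) moves to coinsurance.
50% of $28,389 = $14,194.50 falls to the traveler.
Traveler responsibility before any cap: $990 + $14,194.50 = $15,184.50.
Adding $15,184.50 to the $10 already spent would give $15,194.50, which exceeds the $2,250 cap; the traveler pays just $2,250 − $10 = $2,240.
Insurer pays the balance: $29,379 − $2,240 = $27,139.

$27,139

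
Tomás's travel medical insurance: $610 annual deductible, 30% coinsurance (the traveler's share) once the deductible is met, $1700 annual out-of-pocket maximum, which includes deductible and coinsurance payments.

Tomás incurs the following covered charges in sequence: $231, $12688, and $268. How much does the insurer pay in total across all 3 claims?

#1 ($231): fully absorbed by the deductible. Traveler owes $231 (running OOP $231). Plan pays $231 − $231 = $0.
#2 ($12688): deductible takes $379, $12309 remains; coinsurance $12309 × 30% = $3692.70. Together that's $379 + $3692.70 = $4071.70. OOP would hit $4302.70 > $1700, so the cap limits the traveler to $1700 − $231 = $1469. Insurer: $12688 − $1469 = $11219.
#3 ($268): 30% coinsurance on $268 = $80.40. That would push OOP to $1780.40, over the $1700 cap, so traveler pays $1700 − $1700 = $0. Plan pays $268 − $0 = $268.
Insurer total = bills − traveler's total = $13187 − $1700 = $11487.

$11487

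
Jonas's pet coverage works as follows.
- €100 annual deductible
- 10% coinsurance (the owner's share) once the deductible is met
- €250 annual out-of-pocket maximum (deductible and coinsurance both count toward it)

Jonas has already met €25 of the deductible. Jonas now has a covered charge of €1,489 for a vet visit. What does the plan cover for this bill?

€1,272.60

Remaining deductible: €100 − €25 = €75.
That leaves €1,489 − €75 = €1,414 for coinsurance.
Owner's 10% share of €1,414 is €141.40.
So the owner owes €75 + €141.40 = €216.40 before any cap.
Total out-of-pocket so far would be €25 + €216.40 = €241.40, below the €250 cap — no reduction.
The plan picks up €1,489 − €216.40 = €1,272.60.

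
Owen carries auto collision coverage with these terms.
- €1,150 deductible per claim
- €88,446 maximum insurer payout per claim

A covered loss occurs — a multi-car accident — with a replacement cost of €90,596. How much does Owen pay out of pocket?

Less the €1,150 deductible: €90,596 − €1,150 = €89,446.
€89,446 exceeds the €88,446 limit, so the insurer pays the limit: €88,446.
Driver's share is the uncovered remainder: €90,596 − €88,446 = €2,150.

€2,150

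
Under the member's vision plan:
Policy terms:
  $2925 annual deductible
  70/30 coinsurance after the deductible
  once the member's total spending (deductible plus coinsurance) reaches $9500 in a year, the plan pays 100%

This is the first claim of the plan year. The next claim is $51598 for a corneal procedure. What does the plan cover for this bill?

$42098

The full $2925 deductible is still open; $2925 of this bill applies to it.
The remaining $48673 (= $51598 − $2925) moves to coinsurance.
Coinsurance: $48673 × 30% = $14601.90.
Member responsibility before any cap: $2925 + $14601.90 = $17526.90.
That would bring total out-of-pocket to $17526.90, past the $9500 cap. The member is capped at $9500 − $0 = $9500 on this claim.
Insurer pays the balance: $51598 − $9500 = $42098.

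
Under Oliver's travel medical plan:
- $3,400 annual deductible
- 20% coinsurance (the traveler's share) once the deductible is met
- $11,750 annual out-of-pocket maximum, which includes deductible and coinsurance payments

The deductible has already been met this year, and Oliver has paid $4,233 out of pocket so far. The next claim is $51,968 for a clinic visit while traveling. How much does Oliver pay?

With the deductible met, the entire $51,968 is subject to coinsurance.
Traveler's 20% share of $51,968 is $10,393.60.
Year-to-date out-of-pocket would reach $4,233 + $10,393.60 = $14,626.60, above the $11,750 maximum, so the traveler pays only $11,750 − $4,233 = $7,517.

$7,517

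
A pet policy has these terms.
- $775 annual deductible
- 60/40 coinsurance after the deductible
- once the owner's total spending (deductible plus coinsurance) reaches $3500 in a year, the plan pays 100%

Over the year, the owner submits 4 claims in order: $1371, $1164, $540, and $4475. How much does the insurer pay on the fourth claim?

Bill 1, $1371: deductible takes $775, $596 remains; 40% of $596 = $238.40. Owner owes $1013.40 (running OOP $1013.40). Plan pays $1371 − $1013.40 = $357.60.
Bill 2, $1164: 40% coinsurance on $1164 = $465.60. Cost to owner: $465.60. OOP to date $1479. Plan pays $1164 − $465.60 = $698.40.
Bill 3, $540: deductible met; 40% of $540 = $216. Owner owes $216 (running OOP $1695). Plan pays $540 − $216 = $324.
Bill 4, $4475: deductible already satisfied, so owner's share is 40% × $4475 = $1790. Cost to owner: $1790. OOP to date $3485. Plan pays $4475 − $1790 = $2685.

$2685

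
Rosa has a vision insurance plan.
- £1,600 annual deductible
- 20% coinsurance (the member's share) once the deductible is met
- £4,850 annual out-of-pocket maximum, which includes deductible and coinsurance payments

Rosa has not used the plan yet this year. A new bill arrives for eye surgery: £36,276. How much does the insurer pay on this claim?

The full £1,600 deductible is still open; £1,600 of this bill applies to it.
That leaves £36,276 − £1,600 = £34,676 for coinsurance.
Member's 20% share of £34,676 is £6,935.20.
Member responsibility before any cap: £1,600 + £6,935.20 = £8,535.20.
Adding £8,535.20 to the £0 already spent would give £8,535.20, which exceeds the £4,850 cap; the member pays just £4,850 − £0 = £4,850.
The insurer covers the remainder: £36,276 − £4,850 = £31,426.

£31,426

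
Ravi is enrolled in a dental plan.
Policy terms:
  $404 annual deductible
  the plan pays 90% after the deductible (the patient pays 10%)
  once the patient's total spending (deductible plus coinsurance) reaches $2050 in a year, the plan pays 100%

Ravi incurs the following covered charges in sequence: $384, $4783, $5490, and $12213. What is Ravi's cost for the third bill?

Bill 1, $384: all of it applies to the deductible. Patient pays $384; OOP now $384.
Bill 2, $4783: deductible takes $20, $4763 remains; patient's 10% is $476.30. Patient owes $496.30 (running OOP $880.30).
Bill 3, $5490: deductible met; 10% of $5490 = $549. Cost to patient: $549. OOP to date $1429.30.

$549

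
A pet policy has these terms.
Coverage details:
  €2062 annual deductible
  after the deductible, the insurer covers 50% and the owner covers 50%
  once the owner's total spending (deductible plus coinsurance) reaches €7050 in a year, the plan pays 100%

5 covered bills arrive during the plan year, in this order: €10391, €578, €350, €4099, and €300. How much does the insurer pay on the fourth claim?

€3739.50

Claim 1 — €10391: €2062 finishes the deductible; €8329 goes to coinsurance; 50% of €8329 = €4164.50. Owner pays €6226.50; OOP now €6226.50. Insurer: €10391 − €6226.50 = €4164.50.
Claim 2 — €578: 50% coinsurance on €578 = €289. Cost to owner: €289. OOP to date €6515.50. Plan pays €578 − €289 = €289.
Claim 3 — €350: deductible met; 50% of €350 = €175. Owner pays €175; OOP now €6690.50. Insurer: €350 − €175 = €175.
Claim 4 — €4099: 50% coinsurance on €4099 = €2049.50. OOP would hit €8740 > €7050, so the cap limits the owner to €7050 − €6690.50 = €359.50. Insurer: €4099 − €359.50 = €3739.50.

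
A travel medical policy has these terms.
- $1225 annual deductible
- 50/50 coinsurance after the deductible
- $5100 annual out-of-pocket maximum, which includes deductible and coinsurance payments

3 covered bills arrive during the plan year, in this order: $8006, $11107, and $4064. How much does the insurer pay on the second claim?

$10622.50

Bill 1, $8006: $1225 to deductible, leaving $6781; traveler's 50% is $3390.50. Traveler pays $4615.50; OOP now $4615.50. Insurer: $8006 − $4615.50 = $3390.50.
Bill 2, $11107: deductible already satisfied, so traveler's share is 50% × $11107 = $5553.50. Adding that to $4615.50 gives $10169, past the $5100 cap; traveler pays only $5100 − $4615.50 = $484.50. Insurer: $11107 − $484.50 = $10622.50.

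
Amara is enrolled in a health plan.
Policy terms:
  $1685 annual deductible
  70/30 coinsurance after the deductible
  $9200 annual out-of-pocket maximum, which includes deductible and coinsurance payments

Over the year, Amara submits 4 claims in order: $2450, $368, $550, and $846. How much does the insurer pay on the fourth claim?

$592.20

Claim 1 — $2450: $1685 finishes the deductible; $765 goes to coinsurance; 30% of $765 = $229.50. Patient owes $1914.50 (running OOP $1914.50). Plan pays $2450 − $1914.50 = $535.50.
Claim 2 — $368: deductible already satisfied, so patient's share is 30% × $368 = $110.40. Patient owes $110.40 (running OOP $2024.90). Plan pays $368 − $110.40 = $257.60.
Claim 3 — $550: deductible already satisfied, so patient's share is 30% × $550 = $165. Cost to patient: $165. OOP to date $2189.90. Plan pays $550 − $165 = $385.
Claim 4 — $846: deductible already satisfied, so patient's share is 30% × $846 = $253.80. Patient pays $253.80; OOP now $2443.70. Insurer: $846 − $253.80 = $592.20.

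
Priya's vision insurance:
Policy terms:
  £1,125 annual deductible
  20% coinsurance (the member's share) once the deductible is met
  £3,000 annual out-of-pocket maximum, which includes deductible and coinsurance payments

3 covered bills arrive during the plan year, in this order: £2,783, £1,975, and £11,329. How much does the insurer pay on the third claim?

£10,180.60

Claim 1 — £2,783: £1,125 to deductible, leaving £1,658; 20% of £1,658 = £331.60. Cost to member: £1,456.60. OOP to date £1,456.60. Insurer: £2,783 − £1,456.60 = £1,326.40.
Claim 2 — £1,975: deductible met; 20% of £1,975 = £395. Member owes £395 (running OOP £1,851.60). Insurer: £1,975 − £395 = £1,580.
Claim 3 — £11,329: deductible already satisfied, so member's share is 20% × £11,329 = £2,265.80. That would push OOP to £4,117.40, over the £3,000 cap, so member pays £3,000 − £1,851.60 = £1,148.40. Insurer: £11,329 − £1,148.40 = £10,180.60.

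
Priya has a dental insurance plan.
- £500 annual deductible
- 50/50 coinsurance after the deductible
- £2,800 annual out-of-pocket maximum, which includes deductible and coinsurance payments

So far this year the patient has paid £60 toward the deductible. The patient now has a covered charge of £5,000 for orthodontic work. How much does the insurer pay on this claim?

Deductible still to meet: £500 − £60 = £440.
After the £440 deductible portion, £5,000 − £440 = £4,560 is subject to coinsurance.
50% of £4,560 = £2,280 falls to the patient.
So the patient owes £440 + £2,280 = £2,720 before any cap.
Year-to-date out-of-pocket becomes £60 + £2,720 = £2,780, still under the £2,800 maximum, so no cap applies.
The plan picks up £5,000 − £2,720 = £2,280.

£2,280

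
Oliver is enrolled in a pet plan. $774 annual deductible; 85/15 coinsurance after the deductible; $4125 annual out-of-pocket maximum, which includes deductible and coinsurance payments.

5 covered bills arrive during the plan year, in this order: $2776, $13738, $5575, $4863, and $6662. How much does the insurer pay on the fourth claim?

$4709.25

Bill 1, $2776: deductible takes $774, $2002 remains; owner's 15% is $300.30. Owner pays $1074.30; OOP now $1074.30. Insurer: $2776 − $1074.30 = $1701.70.
Bill 2, $13738: 15% coinsurance on $13738 = $2060.70. Owner pays $2060.70; OOP now $3135. Plan pays $13738 − $2060.70 = $11677.30.
Bill 3, $5575: deductible met; 15% of $5575 = $836.25. Owner owes $836.25 (running OOP $3971.25). Plan pays $5575 − $836.25 = $4738.75.
Bill 4, $4863: deductible met; 15% of $4863 = $729.45. OOP would hit $4700.70 > $4125, so the cap limits the owner to $4125 − $3971.25 = $153.75. Plan pays $4863 − $153.75 = $4709.25.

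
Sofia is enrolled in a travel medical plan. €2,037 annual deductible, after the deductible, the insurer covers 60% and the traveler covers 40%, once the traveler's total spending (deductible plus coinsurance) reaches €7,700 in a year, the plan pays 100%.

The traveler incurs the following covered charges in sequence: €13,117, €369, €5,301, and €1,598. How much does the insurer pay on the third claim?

Bill 1, €13,117: €2,037 finishes the deductible; €11,080 goes to coinsurance; coinsurance €11,080 × 40% = €4,432. Traveler pays €6,469; OOP now €6,469. Insurer: €13,117 − €6,469 = €6,648.
Bill 2, €369: 40% coinsurance on €369 = €147.60. Traveler pays €147.60; OOP now €6,616.60. Insurer: €369 − €147.60 = €221.40.
Bill 3, €5,301: 40% coinsurance on €5,301 = €2,120.40. That would push OOP to €8,737, over the €7,700 cap, so traveler pays €7,700 − €6,616.60 = €1,083.40. Insurer: €5,301 − €1,083.40 = €4,217.60.

€4,217.60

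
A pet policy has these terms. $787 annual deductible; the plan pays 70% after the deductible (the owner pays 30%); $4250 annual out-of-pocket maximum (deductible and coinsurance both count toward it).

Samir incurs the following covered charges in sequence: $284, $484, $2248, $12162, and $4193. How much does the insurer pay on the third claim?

$1560.30

#1 ($284): all of it applies to the deductible. Owner owes $284 (running OOP $284). Insurer: $284 − $284 = $0.
#2 ($484): fully absorbed by the deductible. Owner owes $484 (running OOP $768). Plan pays $484 − $484 = $0.
#3 ($2248): $19 to deductible, leaving $2229; owner's 30% is $668.70. Owner pays $687.70; OOP now $1455.70. Insurer: $2248 − $687.70 = $1560.30.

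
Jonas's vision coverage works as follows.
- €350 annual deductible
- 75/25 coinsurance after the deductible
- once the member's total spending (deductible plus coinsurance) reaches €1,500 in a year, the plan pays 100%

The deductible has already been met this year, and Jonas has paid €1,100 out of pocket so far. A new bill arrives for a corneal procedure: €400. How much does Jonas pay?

With the deductible met, the entire €400 is subject to coinsurance.
Member's 25% share of €400 is €100.
Year-to-date out-of-pocket becomes €1,100 + €100 = €1,200, still under the €1,500 maximum, so no cap applies.

€100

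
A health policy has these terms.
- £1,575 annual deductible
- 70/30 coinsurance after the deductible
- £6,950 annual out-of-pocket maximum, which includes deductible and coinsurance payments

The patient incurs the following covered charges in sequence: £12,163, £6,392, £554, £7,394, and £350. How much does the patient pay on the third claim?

£166.20

#1 (£12,163): £1,575 to deductible, leaving £10,588; 30% of £10,588 = £3,176.40. Patient pays £4,751.40; OOP now £4,751.40.
#2 (£6,392): deductible met; 30% of £6,392 = £1,917.60. Patient owes £1,917.60 (running OOP £6,669).
#3 (£554): 30% coinsurance on £554 = £166.20. Patient owes £166.20 (running OOP £6,835.20).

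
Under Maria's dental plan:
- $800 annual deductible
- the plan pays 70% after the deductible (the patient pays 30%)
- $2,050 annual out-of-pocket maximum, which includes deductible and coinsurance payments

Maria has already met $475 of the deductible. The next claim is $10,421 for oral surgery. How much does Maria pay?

$1,575

Remaining deductible: $800 − $475 = $325.
After the $325 deductible portion, $10,421 − $325 = $10,096 is subject to coinsurance.
Patient's 30% share of $10,096 is $3,028.80.
That puts the patient's cost at $325 + $3,028.80 = $3,353.80 before any cap.
Adding $3,353.80 to the $475 already spent would give $3,828.80, which exceeds the $2,050 cap; the patient pays just $2,050 − $475 = $1,575.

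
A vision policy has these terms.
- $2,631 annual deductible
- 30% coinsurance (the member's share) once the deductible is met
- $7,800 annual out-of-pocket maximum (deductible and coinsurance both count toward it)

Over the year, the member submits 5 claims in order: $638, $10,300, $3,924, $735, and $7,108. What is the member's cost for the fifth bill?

Claim 1 ($638): fully absorbed by the deductible. Member owes $638 (running OOP $638).
Claim 2 ($10,300): $1,993 finishes the deductible; $8,307 goes to coinsurance; coinsurance $8,307 × 30% = $2,492.10. Cost to member: $4,485.10. OOP to date $5,123.10.
Claim 3 ($3,924): deductible met; 30% of $3,924 = $1,177.20. Member owes $1,177.20 (running OOP $6,300.30).
Claim 4 ($735): deductible met; 30% of $735 = $220.50. Cost to member: $220.50. OOP to date $6,520.80.
Claim 5 ($7,108): deductible met; 30% of $7,108 = $2,132.40. That would push OOP to $8,653.20, over the $7,800 cap, so member pays $7,800 − $6,520.80 = $1,279.20.

$1,279.20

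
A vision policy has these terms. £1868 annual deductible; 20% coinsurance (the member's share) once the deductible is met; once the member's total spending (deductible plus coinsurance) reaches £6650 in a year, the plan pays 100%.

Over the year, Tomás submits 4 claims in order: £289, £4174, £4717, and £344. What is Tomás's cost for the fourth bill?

£68.80

Claim 1 — £289: fully absorbed by the deductible. Member pays £289; OOP now £289.
Claim 2 — £4174: £1579 to deductible, leaving £2595; member's 20% is £519. Member owes £2098 (running OOP £2387).
Claim 3 — £4717: deductible already satisfied, so member's share is 20% × £4717 = £943.40. Member pays £943.40; OOP now £3330.40.
Claim 4 — £344: deductible already satisfied, so member's share is 20% × £344 = £68.80. Member owes £68.80 (running OOP £3399.20).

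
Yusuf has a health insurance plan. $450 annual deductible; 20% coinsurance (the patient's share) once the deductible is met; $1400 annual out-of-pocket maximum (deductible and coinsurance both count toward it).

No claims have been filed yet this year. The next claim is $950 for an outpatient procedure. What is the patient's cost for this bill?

$550

Nothing has been paid toward the $450 deductible, so the first $450 of this charge is applied there.
That leaves $950 − $450 = $500 for coinsurance.
Patient's 20% share of $500 is $100.
That puts the patient's cost at $450 + $100 = $550 before any cap.
Cumulative spending $0 + $550 = $550 stays under the $1400 maximum.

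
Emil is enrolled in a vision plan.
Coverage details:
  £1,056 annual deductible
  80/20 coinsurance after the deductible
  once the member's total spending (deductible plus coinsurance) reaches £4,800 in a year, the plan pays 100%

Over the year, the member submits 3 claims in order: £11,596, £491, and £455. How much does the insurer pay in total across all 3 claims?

Claim 1 (£11,596): deductible takes £1,056, £10,540 remains; coinsurance £10,540 × 20% = £2,108. Member owes £3,164 (running OOP £3,164). Plan pays £11,596 − £3,164 = £8,432.
Claim 2 (£491): deductible met; 20% of £491 = £98.20. Member pays £98.20; OOP now £3,262.20. Plan pays £491 − £98.20 = £392.80.
Claim 3 (£455): deductible already satisfied, so member's share is 20% × £455 = £91. Member pays £91; OOP now £3,353.20. Plan pays £455 − £91 = £364.
Insurer total = bills − member's total = £12,542 − £3,353.20 = £9,188.80.

£9,188.80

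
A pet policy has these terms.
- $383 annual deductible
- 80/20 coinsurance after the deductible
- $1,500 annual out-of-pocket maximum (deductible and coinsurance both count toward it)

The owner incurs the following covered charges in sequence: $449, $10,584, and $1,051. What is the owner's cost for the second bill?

Claim 1 — $449: $383 to deductible, leaving $66; coinsurance $66 × 20% = $13.20. Owner owes $396.20 (running OOP $396.20).
Claim 2 — $10,584: deductible already satisfied, so owner's share is 20% × $10,584 = $2,116.80. That would push OOP to $2,513, over the $1,500 cap, so owner pays $1,500 − $396.20 = $1,103.80.

$1,103.80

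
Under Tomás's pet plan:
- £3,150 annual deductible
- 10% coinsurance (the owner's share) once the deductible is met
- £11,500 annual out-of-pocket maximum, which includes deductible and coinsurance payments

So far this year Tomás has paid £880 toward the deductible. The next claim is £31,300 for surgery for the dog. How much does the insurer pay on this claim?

£26,127

£880 of the £3,150 deductible is already met, leaving £2,270.
The remaining £29,030 (= £31,300 − £2,270) moves to coinsurance.
Coinsurance: £29,030 × 10% = £2,903.
So the owner owes £2,270 + £2,903 = £5,173 before any cap.
Year-to-date out-of-pocket becomes £880 + £5,173 = £6,053, still under the £11,500 maximum, so no cap applies.
The insurer covers the remainder: £31,300 − £5,173 = £26,127.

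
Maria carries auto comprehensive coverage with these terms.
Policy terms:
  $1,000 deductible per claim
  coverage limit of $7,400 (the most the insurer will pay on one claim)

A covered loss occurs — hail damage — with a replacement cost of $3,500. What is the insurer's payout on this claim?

Less the $1,000 deductible: $3,500 − $1,000 = $2,500.
That's under the $7,400 cap, so the insurer reimburses the full $2,500.

$2,500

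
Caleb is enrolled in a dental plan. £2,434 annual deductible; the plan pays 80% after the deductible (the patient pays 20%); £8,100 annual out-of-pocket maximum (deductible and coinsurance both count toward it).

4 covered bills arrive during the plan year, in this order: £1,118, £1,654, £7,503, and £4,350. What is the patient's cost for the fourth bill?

£870

Bill 1, £1,118: all of it applies to the deductible. Patient owes £1,118 (running OOP £1,118).
Bill 2, £1,654: £1,316 to deductible, leaving £338; coinsurance £338 × 20% = £67.60. Patient pays £1,383.60; OOP now £2,501.60.
Bill 3, £7,503: deductible met; 20% of £7,503 = £1,500.60. Patient owes £1,500.60 (running OOP £4,002.20).
Bill 4, £4,350: deductible already satisfied, so patient's share is 20% × £4,350 = £870. Patient owes £870 (running OOP £4,872.20).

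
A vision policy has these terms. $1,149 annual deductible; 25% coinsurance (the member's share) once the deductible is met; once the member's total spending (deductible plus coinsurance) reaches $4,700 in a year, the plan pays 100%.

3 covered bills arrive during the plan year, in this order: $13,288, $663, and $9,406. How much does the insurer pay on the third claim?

$9,055.50

Bill 1, $13,288: $1,149 to deductible, leaving $12,139; coinsurance $12,139 × 25% = $3,034.75. Member pays $4,183.75; OOP now $4,183.75. Plan pays $13,288 − $4,183.75 = $9,104.25.
Bill 2, $663: deductible already satisfied, so member's share is 25% × $663 = $165.75. Member pays $165.75; OOP now $4,349.50. Plan pays $663 − $165.75 = $497.25.
Bill 3, $9,406: deductible already satisfied, so member's share is 25% × $9,406 = $2,351.50. That would push OOP to $6,701, over the $4,700 cap, so member pays $4,700 − $4,349.50 = $350.50. Plan pays $9,406 − $350.50 = $9,055.50.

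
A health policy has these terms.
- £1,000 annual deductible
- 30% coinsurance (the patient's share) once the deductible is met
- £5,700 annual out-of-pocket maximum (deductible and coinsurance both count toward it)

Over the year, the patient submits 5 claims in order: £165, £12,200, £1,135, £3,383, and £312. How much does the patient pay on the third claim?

£340.50

Claim 1 — £165: entire amount goes to the deductible. Cost to patient: £165. OOP to date £165.
Claim 2 — £12,200: deductible takes £835, £11,365 remains; patient's 30% is £3,409.50. Cost to patient: £4,244.50. OOP to date £4,409.50.
Claim 3 — £1,135: deductible already satisfied, so patient's share is 30% × £1,135 = £340.50. Patient owes £340.50 (running OOP £4,750).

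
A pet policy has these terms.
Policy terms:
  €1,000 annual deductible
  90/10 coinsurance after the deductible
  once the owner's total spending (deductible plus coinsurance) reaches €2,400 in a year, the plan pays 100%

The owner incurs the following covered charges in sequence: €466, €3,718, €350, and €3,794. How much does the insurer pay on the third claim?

€315

Claim 1 — €466: all of it applies to the deductible. Owner owes €466 (running OOP €466). Insurer: €466 − €466 = €0.
Claim 2 — €3,718: €534 to deductible, leaving €3,184; 10% of €3,184 = €318.40. Owner owes €852.40 (running OOP €1,318.40). Insurer: €3,718 − €852.40 = €2,865.60.
Claim 3 — €350: deductible already satisfied, so owner's share is 10% × €350 = €35. Owner pays €35; OOP now €1,353.40. Insurer: €350 − €35 = €315.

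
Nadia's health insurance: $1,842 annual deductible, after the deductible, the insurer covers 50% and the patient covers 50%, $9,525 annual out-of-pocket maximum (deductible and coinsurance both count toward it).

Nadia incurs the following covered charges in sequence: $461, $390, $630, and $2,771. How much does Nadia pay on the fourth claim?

$1,566

#1 ($461): fully absorbed by the deductible. Patient pays $461; OOP now $461.
#2 ($390): fully absorbed by the deductible. Patient owes $390 (running OOP $851).
#3 ($630): all of it applies to the deductible. Cost to patient: $630. OOP to date $1,481.
#4 ($2,771): deductible takes $361, $2,410 remains; patient's 50% is $1,205. Patient pays $1,566; OOP now $3,047.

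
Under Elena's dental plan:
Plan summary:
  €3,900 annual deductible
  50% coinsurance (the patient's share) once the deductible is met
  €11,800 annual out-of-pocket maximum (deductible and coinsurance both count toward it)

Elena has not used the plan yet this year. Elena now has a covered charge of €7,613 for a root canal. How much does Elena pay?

Nothing has been paid toward the €3,900 deductible, so the first €3,900 of this charge is applied there.
After the €3,900 deductible portion, €7,613 − €3,900 = €3,713 is subject to coinsurance.
50% of €3,713 = €1,856.50 falls to the patient.
So the patient owes €3,900 + €1,856.50 = €5,756.50 before any cap.
Total out-of-pocket so far would be €0 + €5,756.50 = €5,756.50, below the €11,800 cap — no reduction.

€5,756.50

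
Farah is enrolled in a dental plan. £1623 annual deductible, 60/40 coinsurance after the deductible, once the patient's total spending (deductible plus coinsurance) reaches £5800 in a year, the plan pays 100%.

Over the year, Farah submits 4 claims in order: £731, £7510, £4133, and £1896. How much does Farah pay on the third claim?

£1529.80

Claim 1 (£731): entire amount goes to the deductible. Patient owes £731 (running OOP £731).
Claim 2 (£7510): £892 finishes the deductible; £6618 goes to coinsurance; coinsurance £6618 × 40% = £2647.20. Patient owes £3539.20 (running OOP £4270.20).
Claim 3 (£4133): 40% coinsurance on £4133 = £1653.20. OOP would hit £5923.40 > £5800, so the cap limits the patient to £5800 − £4270.20 = £1529.80.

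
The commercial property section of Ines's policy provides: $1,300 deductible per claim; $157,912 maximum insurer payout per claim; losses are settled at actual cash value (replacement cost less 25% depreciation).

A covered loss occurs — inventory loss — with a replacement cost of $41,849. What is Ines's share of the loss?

At 25% depreciation, ACV = $41,849 − $10,462.25 = $31,386.75.
Less the $1,300 deductible: $31,386.75 − $1,300 = $30,086.75.
That's under the $157,912 cap, so the insurer reimburses the full $30,086.75.
Business's share is the uncovered remainder: $41,849 − $30,086.75 = $11,762.25.

$11,762.25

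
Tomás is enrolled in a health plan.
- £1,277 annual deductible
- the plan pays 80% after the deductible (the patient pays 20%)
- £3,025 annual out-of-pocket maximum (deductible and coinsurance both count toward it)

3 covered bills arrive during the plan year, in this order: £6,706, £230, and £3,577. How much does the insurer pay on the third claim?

£2,960.80

Bill 1, £6,706: £1,277 to deductible, leaving £5,429; coinsurance £5,429 × 20% = £1,085.80. Cost to patient: £2,362.80. OOP to date £2,362.80. Insurer: £6,706 − £2,362.80 = £4,343.20.
Bill 2, £230: deductible already satisfied, so patient's share is 20% × £230 = £46. Cost to patient: £46. OOP to date £2,408.80. Insurer: £230 − £46 = £184.
Bill 3, £3,577: 20% coinsurance on £3,577 = £715.40. That would push OOP to £3,124.20, over the £3,025 cap, so patient pays £3,025 − £2,408.80 = £616.20. Insurer: £3,577 − £616.20 = £2,960.80.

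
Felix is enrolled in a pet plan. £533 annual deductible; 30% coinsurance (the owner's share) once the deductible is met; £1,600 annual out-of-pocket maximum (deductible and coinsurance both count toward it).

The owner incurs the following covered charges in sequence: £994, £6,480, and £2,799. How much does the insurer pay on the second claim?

£5,551.30

#1 (£994): deductible takes £533, £461 remains; 30% of £461 = £138.30. Owner pays £671.30; OOP now £671.30. Plan pays £994 − £671.30 = £322.70.
#2 (£6,480): deductible already satisfied, so owner's share is 30% × £6,480 = £1,944. OOP would hit £2,615.30 > £1,600, so the cap limits the owner to £1,600 − £671.30 = £928.70. Plan pays £6,480 − £928.70 = £5,551.30.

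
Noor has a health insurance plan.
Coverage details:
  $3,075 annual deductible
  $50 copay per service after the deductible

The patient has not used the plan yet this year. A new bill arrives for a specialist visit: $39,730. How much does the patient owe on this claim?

The full $3,075 deductible is still open; $3,075 of this bill applies to it.
That leaves $39,730 − $3,075 = $36,655 for the copay.
Copay on this service: $50.
So the patient owes $3,075 + $50 = $3,125.

$3,125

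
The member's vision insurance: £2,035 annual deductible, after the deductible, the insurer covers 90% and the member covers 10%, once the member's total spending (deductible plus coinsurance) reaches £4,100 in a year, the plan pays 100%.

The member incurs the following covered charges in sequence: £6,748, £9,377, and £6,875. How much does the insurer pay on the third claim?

#1 (£6,748): deductible takes £2,035, £4,713 remains; 10% of £4,713 = £471.30. Member owes £2,506.30 (running OOP £2,506.30). Insurer: £6,748 − £2,506.30 = £4,241.70.
#2 (£9,377): deductible already satisfied, so member's share is 10% × £9,377 = £937.70. Cost to member: £937.70. OOP to date £3,444. Plan pays £9,377 − £937.70 = £8,439.30.
#3 (£6,875): deductible met; 10% of £6,875 = £687.50. OOP would hit £4,131.50 > £4,100, so the cap limits the member to £4,100 − £3,444 = £656. Plan pays £6,875 − £656 = £6,219.

£6,219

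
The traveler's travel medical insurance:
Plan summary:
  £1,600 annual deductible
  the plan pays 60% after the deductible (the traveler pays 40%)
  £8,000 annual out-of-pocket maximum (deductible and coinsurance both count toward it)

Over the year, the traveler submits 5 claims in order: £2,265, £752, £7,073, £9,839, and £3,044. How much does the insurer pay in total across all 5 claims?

Claim 1 — £2,265: deductible takes £1,600, £665 remains; traveler's 40% is £266. Cost to traveler: £1,866. OOP to date £1,866. Insurer: £2,265 − £1,866 = £399.
Claim 2 — £752: 40% coinsurance on £752 = £300.80. Traveler owes £300.80 (running OOP £2,166.80). Plan pays £752 − £300.80 = £451.20.
Claim 3 — £7,073: deductible met; 40% of £7,073 = £2,829.20. Cost to traveler: £2,829.20. OOP to date £4,996. Insurer: £7,073 − £2,829.20 = £4,243.80.
Claim 4 — £9,839: 40% coinsurance on £9,839 = £3,935.60. OOP would hit £8,931.60 > £8,000, so the cap limits the traveler to £8,000 − £4,996 = £3,004. Insurer: £9,839 − £3,004 = £6,835.
Claim 5 — £3,044: 40% coinsurance on £3,044 = £1,217.60. That would push OOP to £9,217.60, over the £8,000 cap, so traveler pays £8,000 − £8,000 = £0. Plan pays £3,044 − £0 = £3,044.
Insurer total = bills − traveler's total = £22,973 − £8,000 = £14,973.

£14,973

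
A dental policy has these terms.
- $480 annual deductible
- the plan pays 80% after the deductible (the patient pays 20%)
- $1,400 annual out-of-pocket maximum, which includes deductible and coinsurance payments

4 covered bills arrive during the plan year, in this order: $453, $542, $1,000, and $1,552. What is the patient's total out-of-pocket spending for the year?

$1,093.40

#1 ($453): fully absorbed by the deductible. Patient owes $453 (running OOP $453).
#2 ($542): $27 finishes the deductible; $515 goes to coinsurance; patient's 20% is $103. Patient pays $130; OOP now $583.
#3 ($1,000): 20% coinsurance on $1,000 = $200. Patient pays $200; OOP now $783.
#4 ($1,552): deductible already satisfied, so patient's share is 20% × $1,552 = $310.40. Patient pays $310.40; OOP now $1,093.40.
Total paid by the patient: $453 + $130 + $200 + $310.40 = $1,093.40.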